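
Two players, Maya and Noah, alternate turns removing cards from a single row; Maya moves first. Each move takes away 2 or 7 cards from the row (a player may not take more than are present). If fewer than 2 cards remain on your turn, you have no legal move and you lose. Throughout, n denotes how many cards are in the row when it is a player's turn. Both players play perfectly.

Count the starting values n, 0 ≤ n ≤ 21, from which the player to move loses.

10

Classify positions by backward induction: terminal positions (no move available) are L. From any other position, the mover wins iff some move reaches an L.
n=0: no move → L
n=1: no move → L
n=2: W (go to 0, an L position)
n=3: W (go to 1, an L position)
n=4: L (sole option 2(W) is W)
n=5: L (sole option 3(W) is W)
n=6: W (go to 4, an L position)
n=7: W (go to 5, an L position)
n=8: W (go to 1, an L position)
n=9: L (options 7(W), 2(W) are all W)
n=10: L (options 8(W), 3(W) are all W)
n=11: W (go to 9, an L position)
n=12: W (go to 10, an L position)
n=13: L (options 11(W), 6(W) are all W)
n=14: L (options 12(W), 7(W) are all W)
n=15: W (go to 13, an L position)
n=16: W (go to 14, an L position)
n=17: W (go to 10, an L position)
n=18: L (options 16(W), 11(W) are all W)
n=19: L (options 17(W), 12(W) are all W)
n=20: W (go to 18, an L position)
n=21: W (go to 19, an L position)
L entries with 0 ≤ n ≤ 21: n = 0, 1, 4, 5, 9, 10, 13, 14, 18, 19; that makes 10.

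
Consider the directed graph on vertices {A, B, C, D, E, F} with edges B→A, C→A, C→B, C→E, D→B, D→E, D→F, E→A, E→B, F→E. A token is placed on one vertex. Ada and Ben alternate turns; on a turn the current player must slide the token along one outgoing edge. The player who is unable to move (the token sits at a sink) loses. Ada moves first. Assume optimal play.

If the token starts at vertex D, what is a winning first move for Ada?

Classify positions by backward induction: terminal positions (no move available) are L. From any other position, the mover wins iff some move reaches an L.
Every edge goes from a vertex to one that appears earlier in the order A, B, E, C, F, D, so processing vertices in that order labels each vertex after all of its successors.
A: no outgoing edge → L
B: can move to A, which is L ⇒ W
E: can move to A, which is L ⇒ W
C: can move to A, which is L ⇒ W
F: the only move is to E(W), a W ⇒ L
D: can move to F, which is L ⇒ W
From D, the L positions reachable in one move are: F.

Move to F.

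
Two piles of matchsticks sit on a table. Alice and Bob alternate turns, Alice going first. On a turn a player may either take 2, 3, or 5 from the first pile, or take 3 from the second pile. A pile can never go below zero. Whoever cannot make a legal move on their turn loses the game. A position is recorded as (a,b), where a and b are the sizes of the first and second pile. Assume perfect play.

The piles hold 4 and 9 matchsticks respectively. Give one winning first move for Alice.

Build the W/L table. Terminal = L. A non-terminal position is W if it has a move to some L; otherwise it is L.
No move ever increases a pile, so every position that can arise here has a ≤ 4 and b ≤ 9; it is enough to label the cells with 0 ≤ a ≤ 4 and 0 ≤ b ≤ 9.
Every move lowers a or b (never raises either), so fill the grid row by row in increasing a, and left to right within a row: each cell's successors are then already labelled.
      b=0  b=1  b=2  b=3  b=4  b=5  b=6  b=7  b=8  b=9
a=0:    L    L    L    W    W    W    L    L    L    W
a=1:    L    L    L    W    W    W    L    L    L    W
a=2:    W    W    W    L    L    L    W    W    W    L
a=3:    W    W    W    L    L    L    W    W    W    L
a=4:    W    W    W    W    W    W    W    W    W    W
Cells with no legal move (terminal, hence L): (0,0), (0,1), (0,2), (1,0), (1,1), (1,2).
The remaining L cells, each justified by listing all of its moves:
(0,6): only reaches (0,3)(W), which is W → L
(0,7): only reaches (0,4)(W), which is W → L
(0,8): only reaches (0,5)(W), which is W → L
(1,6): only reaches (1,3)(W), which is W → L
(1,7): only reaches (1,4)(W), which is W → L
(1,8): only reaches (1,5)(W), which is W → L
(2,3): only reaches (0,3)(W), (2,0)(W), all W → L
(2,4): only reaches (0,4)(W), (2,1)(W), all W → L
(2,5): only reaches (0,5)(W), (2,2)(W), all W → L
(2,9): only reaches (0,9)(W), (2,6)(W), all W → L
(3,3): only reaches (1,3)(W), (0,3)(W), (3,0)(W), all W → L
(3,4): only reaches (1,4)(W), (0,4)(W), (3,1)(W), all W → L
(3,5): only reaches (1,5)(W), (0,5)(W), (3,2)(W), all W → L
(3,9): only reaches (1,9)(W), (0,9)(W), (3,6)(W), all W → L
Every other cell has at least one move into one of the L cells above, so it is W.
From (4,9), the L positions reachable in one move are: (2,9).

Move to (2,9).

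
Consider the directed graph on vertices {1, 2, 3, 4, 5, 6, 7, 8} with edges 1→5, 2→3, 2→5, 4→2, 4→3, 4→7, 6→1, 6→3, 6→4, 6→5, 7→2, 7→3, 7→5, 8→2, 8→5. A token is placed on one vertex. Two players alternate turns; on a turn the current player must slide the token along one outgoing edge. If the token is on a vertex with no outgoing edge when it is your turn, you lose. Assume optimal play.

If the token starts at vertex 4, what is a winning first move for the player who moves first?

Build the W/L table. Terminal = L. A non-terminal position is W if it has a move to some L; otherwise it is L.
Every edge goes from a vertex to one that appears earlier in the order 5, 3, 2, 7, 8, 1, 4, 6, so processing vertices in that order labels each vertex after all of its successors.
5: no outgoing edge → L
3: no outgoing edge → L
2: reaches L-position 3 → W
7: reaches L-position 3 → W
8: reaches L-position 5 → W
1: reaches L-position 5 → W
4: reaches L-position 3 → W
6: reaches L-position 3 → W
From 4, the L positions reachable in one move are: 3.

Move to 3.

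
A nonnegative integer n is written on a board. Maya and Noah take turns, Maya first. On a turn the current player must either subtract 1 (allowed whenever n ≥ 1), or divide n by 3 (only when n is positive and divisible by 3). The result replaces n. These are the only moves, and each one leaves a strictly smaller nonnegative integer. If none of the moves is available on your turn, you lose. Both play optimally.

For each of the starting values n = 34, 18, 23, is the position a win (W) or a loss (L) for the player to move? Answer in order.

34: L, 18: W, 23: W

Build the W/L table. Terminal = L. A non-terminal position is W if it has a move to some L; otherwise it is L.
n=0: no move → L
n=1: →0(L), so W
n=2: →1(W) only, which is W, so L
n=3: →2(L), so W
n=4: →3(W) only, which is W, so L
n=5: →4(L), so W
n=6: →2(L), so W
n=7: →6(W) only, which is W, so L
n=8: →7(L), so W
n=9: →3(W), 8(W) — all W, so L
n=10: →9(L), so W
n=11: →10(W) only, which is W, so L
n=12: →4(L), so W
n=13: →12(W) only, which is W, so L
n=14: →13(L), so W
n=15: →5(W), 14(W) — all W, so L
n=16: →15(L), so W
n=17: →16(W) only, which is W, so L
n=18: →17(L), so W
n=19: →18(W) only, which is W, so L
n=20: →19(L), so W
n=21: →7(L), so W
n=22: →21(W) only, which is W, so L
n=23: →22(L), so W
n=24: →8(W), 23(W) — all W, so L
n=25: →24(L), so W
n=26: →25(W) only, which is W, so L
n=27: →9(L), so W
n=28: →27(W) only, which is W, so L
n=29: →28(L), so W
n=30: →10(W), 29(W) — all W, so L
n=31: →30(L), so W
n=32: →31(W) only, which is W, so L
n=33: →11(L), so W
n=34: →33(W) only, which is W, so L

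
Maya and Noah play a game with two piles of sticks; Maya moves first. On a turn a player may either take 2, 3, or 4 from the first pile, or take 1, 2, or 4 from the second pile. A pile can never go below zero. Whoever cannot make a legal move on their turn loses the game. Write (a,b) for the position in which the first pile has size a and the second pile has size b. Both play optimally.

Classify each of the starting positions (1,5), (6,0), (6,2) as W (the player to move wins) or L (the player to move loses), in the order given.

Label each position W (a win for the player to move) or L (a loss). A position with no legal move is L; any other position is W exactly when some move reaches an L, and L when every move reaches a W.
No move ever increases a pile, so every position that can arise here has a ≤ 6 and b ≤ 5; it is enough to label the cells with 0 ≤ a ≤ 6 and 0 ≤ b ≤ 5.
Every move lowers a or b (never raises either), so fill the grid row by row in increasing a, and left to right within a row: each cell's successors are then already labelled.
      b=0  b=1  b=2  b=3  b=4  b=5
a=0:    L    W    W    L    W    W
a=1:    L    W    W    L    W    W
a=2:    W    L    W    W    L    W
a=3:    W    L    W    W    L    W
a=4:    W    W    L    W    W    L
a=5:    W    W    L    W    W    L
a=6:    L    W    W    L    W    W
Cells with no legal move (terminal, hence L): (0,0), (1,0).
The remaining L cells, each justified by listing all of its moves:
(0,3): →(0,2)(W), (0,1)(W) — all W, so L
(1,3): →(1,2)(W), (1,1)(W) — all W, so L
(2,1): →(0,1)(W), (2,0)(W) — all W, so L
(2,4): →(0,4)(W), (2,3)(W), (2,2)(W), (2,0)(W) — all W, so L
(3,1): →(1,1)(W), (0,1)(W), (3,0)(W) — all W, so L
(3,4): →(1,4)(W), (0,4)(W), (3,3)(W), (3,2)(W), (3,0)(W) — all W, so L
(4,2): →(2,2)(W), (1,2)(W), (0,2)(W), (4,1)(W), (4,0)(W) — all W, so L
(4,5): →(2,5)(W), (1,5)(W), (0,5)(W), (4,4)(W), (4,3)(W), (4,1)(W) — all W, so L
(5,2): →(3,2)(W), (2,2)(W), (1,2)(W), (5,1)(W), (5,0)(W) — all W, so L
(5,5): →(3,5)(W), (2,5)(W), (1,5)(W), (5,4)(W), (5,3)(W), (5,1)(W) — all W, so L
(6,0): →(4,0)(W), (3,0)(W), (2,0)(W) — all W, so L
(6,3): →(4,3)(W), (3,3)(W), (2,3)(W), (6,2)(W), (6,1)(W) — all W, so L
Every other cell has at least one move into one of the L cells above, so it is W.
(1,5): the move to (1,3) reaches an L cell, so W
(6,0): one of the L cells justified above, so L
(6,2): the move to (4,2) reaches an L cell, so W

(1,5): W, (6,0): L, (6,2): W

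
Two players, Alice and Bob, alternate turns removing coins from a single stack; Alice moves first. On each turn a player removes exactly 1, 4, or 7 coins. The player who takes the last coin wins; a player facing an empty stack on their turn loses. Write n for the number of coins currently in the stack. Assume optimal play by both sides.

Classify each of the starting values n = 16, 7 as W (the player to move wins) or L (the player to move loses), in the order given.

16: L, 7: W

Use the standard recursion: the mover loses at a terminal position; elsewhere, the mover wins exactly when some move hands the opponent an L position.
n=0: no move → L
n=1: W (go to 0, an L position)
n=2: L (sole option 1(W) is W)
n=3: W (go to 2, an L position)
n=4: W (go to 0, an L position)
n=5: L (options 4(W), 1(W) are all W)
n=6: W (go to 5, an L position)
n=7: W (go to 0, an L position)
n=8: L (options 7(W), 4(W), 1(W) are all W)
n=9: W (go to 8, an L position)
n=10: L (options 9(W), 6(W), 3(W) are all W)
n=11: W (go to 10, an L position)
n=12: W (go to 8, an L position)
n=13: L (options 12(W), 9(W), 6(W) are all W)
n=14: W (go to 13, an L position)
n=15: W (go to 8, an L position)
n=16: L (options 15(W), 12(W), 9(W) are all W)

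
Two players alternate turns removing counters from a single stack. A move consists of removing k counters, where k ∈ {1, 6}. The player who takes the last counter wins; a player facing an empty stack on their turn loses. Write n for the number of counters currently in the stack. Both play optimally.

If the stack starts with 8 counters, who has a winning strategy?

Positions with no move are L. A position that does have a move is losing for the player to move precisely when every available move leads to a winning position for the opponent. Fill in the labels:
n=0: no move → L
n=1: →0(L), so W
n=2: →1(W) only, which is W, so L
n=3: →2(L), so W
n=4: →3(W) only, which is W, so L
n=5: →4(L), so W
n=6: →0(L), so W
n=7: →6(W), 1(W) — all W, so L
n=8: →7(L), so W
The starting position 8 is W: the player to move should remove 1, leaving 7, handing over an L position.

The first player wins.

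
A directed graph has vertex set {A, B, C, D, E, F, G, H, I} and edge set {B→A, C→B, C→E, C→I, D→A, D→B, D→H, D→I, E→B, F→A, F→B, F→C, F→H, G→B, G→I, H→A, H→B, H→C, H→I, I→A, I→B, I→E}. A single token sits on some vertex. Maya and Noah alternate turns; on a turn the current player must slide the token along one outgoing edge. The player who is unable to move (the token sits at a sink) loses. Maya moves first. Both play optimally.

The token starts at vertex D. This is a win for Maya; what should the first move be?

Move to A.

Compute win/loss labels from the base case upward. A position with no move is L. Any other position is W if it can reach an L in one move, else L.
Every edge goes from a vertex to one that appears earlier in the order A, B, E, I, C, H, D, F, G, so processing vertices in that order labels each vertex after all of its successors.
A: no outgoing edge → L
B: →A(L), so W
E: →B(W) only, which is W, so L
I: →E(L), so W
C: →E(L), so W
H: →A(L), so W
D: →A(L), so W
F: →A(L), so W
G: →I(W), B(W) — all W, so L
From D, the L positions reachable in one move are: A.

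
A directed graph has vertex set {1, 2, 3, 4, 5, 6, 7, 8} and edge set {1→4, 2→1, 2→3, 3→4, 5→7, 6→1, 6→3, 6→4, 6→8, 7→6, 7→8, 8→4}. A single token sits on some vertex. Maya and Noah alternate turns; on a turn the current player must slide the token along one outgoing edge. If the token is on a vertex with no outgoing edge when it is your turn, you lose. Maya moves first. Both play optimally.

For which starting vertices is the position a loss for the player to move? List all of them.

2, 4, 7

Build the W/L table. Terminal = L. A non-terminal position is W if it has a move to some L; otherwise it is L.
Every edge goes from a vertex to one that appears earlier in the order 4, 3, 1, 8, 6, 7, 5, 2, so processing vertices in that order labels each vertex after all of its successors.
4: no outgoing edge → L
3: can move to 4, which is L ⇒ W
1: can move to 4, which is L ⇒ W
8: can move to 4, which is L ⇒ W
6: can move to 4, which is L ⇒ W
7: moves to 6(W), 8(W); every one is W ⇒ L
5: can move to 7, which is L ⇒ W
2: moves to 1(W), 3(W); every one is W ⇒ L
The losing starting vertices are exactly the entries labelled L in this table (3 of them).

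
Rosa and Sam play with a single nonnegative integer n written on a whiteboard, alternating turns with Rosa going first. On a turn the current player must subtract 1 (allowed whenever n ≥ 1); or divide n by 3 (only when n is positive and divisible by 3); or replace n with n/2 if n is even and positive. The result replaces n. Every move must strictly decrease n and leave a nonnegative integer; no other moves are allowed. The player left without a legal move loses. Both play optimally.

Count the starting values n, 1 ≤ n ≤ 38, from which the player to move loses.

Use the standard recursion: the mover loses at a terminal position; elsewhere, the mover wins exactly when some move hands the opponent an L position.
n=0: no move → L
n=1: →0(L), so W
n=2: →1(W) only, which is W, so L
n=3: →2(L), so W
n=4: →2(L), so W
n=5: →4(W) only, which is W, so L
n=6: →2(L), so W
n=7: →6(W) only, which is W, so L
n=8: →7(L), so W
n=9: →3(W), 8(W) — all W, so L
n=10: →5(L), so W
n=11: →10(W) only, which is W, so L
n=12: →11(L), so W
n=13: →12(W) only, which is W, so L
n=14: →7(L), so W
n=15: →5(L), so W
n=16: →8(W), 15(W) — all W, so L
n=17: →16(L), so W
n=18: →9(L), so W
n=19: →18(W) only, which is W, so L
n=20: →19(L), so W
n=21: →7(L), so W
n=22: →11(L), so W
n=23: →22(W) only, which is W, so L
n=24: →23(L), so W
n=25: →24(W) only, which is W, so L
n=26: →13(L), so W
n=27: →9(L), so W
n=28: →14(W), 27(W) — all W, so L
n=29: →28(L), so W
n=30: →10(W), 15(W), 29(W) — all W, so L
n=31: →30(L), so W
n=32: →16(L), so W
n=33: →11(L), so W
n=34: →17(W), 33(W) — all W, so L
n=35: →34(L), so W
n=36: →12(W), 18(W), 35(W) — all W, so L
n=37: →36(L), so W
n=38: →19(L), so W
L entries with 1 ≤ n ≤ 38 (n=0 is outside the asked range and is not counted): n = 2, 5, 7, 9, 11, 13, 16, 19, 23, 25, 28, 30, 34, 36; that makes 14.

14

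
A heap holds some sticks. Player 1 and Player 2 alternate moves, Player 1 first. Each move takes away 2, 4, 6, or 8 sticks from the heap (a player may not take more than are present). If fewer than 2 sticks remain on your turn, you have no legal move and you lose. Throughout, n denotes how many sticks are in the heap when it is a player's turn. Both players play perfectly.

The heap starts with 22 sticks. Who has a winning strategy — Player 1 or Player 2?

Player 1 wins.

Label each position W (a win for the player to move) or L (a loss). A position with no legal move is L; any other position is W exactly when some move reaches an L, and L when every move reaches a W.
n=0: no move → L
n=1: no move → L
n=2: →0(L), so W
n=3: →1(L), so W
n=4: →0(L), so W
n=5: →1(L), so W
n=6: →0(L), so W
n=7: →1(L), so W
n=8: →0(L), so W
n=9: →1(L), so W
n=10: →8(W), 6(W), 4(W), 2(W) — all W, so L
n=11: →9(W), 7(W), 5(W), 3(W) — all W, so L
n=12: →10(L), so W
n=13: →11(L), so W
n=14: →10(L), so W
n=15: →11(L), so W
n=16: →10(L), so W
n=17: →11(L), so W
n=18: →10(L), so W
n=19: →11(L), so W
n=20: →18(W), 16(W), 14(W), 12(W) — all W, so L
n=21: →19(W), 17(W), 15(W), 13(W) — all W, so L
n=22: →20(L), so W
From 22 Player 1 can remove 2, leaving 20, reaching an L position.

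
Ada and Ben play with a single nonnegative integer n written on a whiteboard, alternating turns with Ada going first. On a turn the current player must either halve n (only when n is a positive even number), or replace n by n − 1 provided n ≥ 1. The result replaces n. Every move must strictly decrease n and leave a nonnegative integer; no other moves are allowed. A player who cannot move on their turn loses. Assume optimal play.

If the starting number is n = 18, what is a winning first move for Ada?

Move to 9.

Label each position W (a win for the player to move) or L (a loss). A position with no legal move is L; any other position is W exactly when some move reaches an L, and L when every move reaches a W.
n=0: no move → L
n=1: W (go to 0, an L position)
n=2: L (sole option 1(W) is W)
n=3: W (go to 2, an L position)
n=4: W (go to 2, an L position)
n=5: L (sole option 4(W) is W)
n=6: W (go to 5, an L position)
n=7: L (sole option 6(W) is W)
n=8: W (go to 7, an L position)
n=9: L (sole option 8(W) is W)
n=10: W (go to 5, an L position)
n=11: L (sole option 10(W) is W)
n=12: W (go to 11, an L position)
n=13: L (sole option 12(W) is W)
n=14: W (go to 7, an L position)
n=15: L (sole option 14(W) is W)
n=16: W (go to 15, an L position)
n=17: L (sole option 16(W) is W)
n=18: W (go to 9, an L position)
From 18, the L positions reachable in one move are: 9, 17. Any move reaching one of these is winning.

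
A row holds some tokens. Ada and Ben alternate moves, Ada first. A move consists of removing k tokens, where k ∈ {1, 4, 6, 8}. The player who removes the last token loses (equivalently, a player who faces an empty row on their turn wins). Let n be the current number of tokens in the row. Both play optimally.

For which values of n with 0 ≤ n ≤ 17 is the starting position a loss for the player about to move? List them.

Positions with no move are W. A position that does have a move is losing for the player to move precisely when every available move leads to a winning position for the opponent. Fill in the labels:
n=0: no move; the opponent has just taken the last token and therefore loses → W
n=1: →0(W) only, which is W, so L
n=2: →1(L), so W
n=3: →2(W) only, which is W, so L
n=4: →3(L), so W
n=5: →1(L), so W
n=6: →5(W), 2(W), 0(W) — all W, so L
n=7: →6(L), so W
n=8: →7(W), 4(W), 2(W), 0(W) — all W, so L
n=9: →8(L), so W
n=10: →6(L), so W
n=11: →3(L), so W
n=12: →8(L), so W
n=13: →12(W), 9(W), 7(W), 5(W) — all W, so L
n=14: →13(L), so W
n=15: →14(W), 11(W), 9(W), 7(W) — all W, so L
n=16: →15(L), so W
n=17: →13(L), so W
Reading off the rows marked L gives the requested list; there are 6 such values of n.

1, 3, 6, 8, 13, 15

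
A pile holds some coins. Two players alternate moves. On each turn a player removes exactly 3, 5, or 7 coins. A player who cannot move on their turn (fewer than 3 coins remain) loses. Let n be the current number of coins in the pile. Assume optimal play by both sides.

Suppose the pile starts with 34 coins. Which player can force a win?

The first player wins.

Classify positions by backward induction: terminal positions (no move available) are L. From any other position, the mover wins iff some move reaches an L.
n=0: no move → L
n=1: no move → L
n=2: no move → L
n=3: reaches L-position 0 → W
n=4: reaches L-position 1 → W
n=5: reaches L-position 2 → W
n=6: reaches L-position 1 → W
n=7: reaches L-position 2 → W
n=8: reaches L-position 1 → W
n=9: reaches L-position 2 → W
n=10: only reaches 7(W), 5(W), 3(W), all W → L
n=11: only reaches 8(W), 6(W), 4(W), all W → L
n=12: only reaches 9(W), 7(W), 5(W), all W → L
n=13: reaches L-position 10 → W
n=14: reaches L-position 11 → W
n=15: reaches L-position 12 → W
n=16: reaches L-position 11 → W
n=17: reaches L-position 12 → W
n=18: reaches L-position 11 → W
n=19: reaches L-position 12 → W
n=20: only reaches 17(W), 15(W), 13(W), all W → L
n=21: only reaches 18(W), 16(W), 14(W), all W → L
n=22: only reaches 19(W), 17(W), 15(W), all W → L
n=23: reaches L-position 20 → W
n=24: reaches L-position 21 → W
n=25: reaches L-position 22 → W
n=26: reaches L-position 21 → W
n=27: reaches L-position 22 → W
n=28: reaches L-position 21 → W
n=29: reaches L-position 22 → W
n=30: only reaches 27(W), 25(W), 23(W), all W → L
n=31: only reaches 28(W), 26(W), 24(W), all W → L
n=32: only reaches 29(W), 27(W), 25(W), all W → L
n=33: reaches L-position 30 → W
n=34: reaches L-position 31 → W
The starting position 34 is W: the player to move should remove 3, leaving 31, handing over an L position.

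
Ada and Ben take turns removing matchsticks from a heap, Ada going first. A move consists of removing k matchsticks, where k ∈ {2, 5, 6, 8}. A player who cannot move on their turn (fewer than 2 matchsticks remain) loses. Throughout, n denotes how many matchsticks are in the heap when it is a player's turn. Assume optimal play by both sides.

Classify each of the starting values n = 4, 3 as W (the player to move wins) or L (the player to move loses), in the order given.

Label each position W (a win for the player to move) or L (a loss). A position with no legal move is L; any other position is W exactly when some move reaches an L, and L when every move reaches a W.
n=0: no move → L
n=1: no move → L
n=2: reaches L-position 0 → W
n=3: reaches L-position 1 → W
n=4: only reaches 2(W), which is W → L

4: L, 3: W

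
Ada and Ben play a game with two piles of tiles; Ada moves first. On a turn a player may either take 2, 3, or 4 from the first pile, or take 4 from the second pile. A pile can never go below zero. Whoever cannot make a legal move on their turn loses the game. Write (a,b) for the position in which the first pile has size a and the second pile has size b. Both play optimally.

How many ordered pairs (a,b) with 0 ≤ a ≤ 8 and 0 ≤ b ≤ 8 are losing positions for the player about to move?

Use the standard recursion: the mover loses at a terminal position; elsewhere, the mover wins exactly when some move hands the opponent an L position.
Every move lowers a or b (never raises either), so fill the grid row by row in increasing a, and left to right within a row: each cell's successors are then already labelled.
      b=0  b=1  b=2  b=3  b=4  b=5  b=6  b=7  b=8
a=0:    L    L    L    L    W    W    W    W    L
a=1:    L    L    L    L    W    W    W    W    L
a=2:    W    W    W    W    L    L    L    L    W
a=3:    W    W    W    W    L    L    L    L    W
a=4:    W    W    W    W    W    W    W    W    W
a=5:    W    W    W    W    W    W    W    W    W
a=6:    L    L    L    L    W    W    W    W    L
a=7:    L    L    L    L    W    W    W    W    L
a=8:    W    W    W    W    L    L    L    L    W
Cells with no legal move (terminal, hence L): (0,0), (0,1), (0,2), (0,3), (1,0), (1,1), (1,2), (1,3).
The remaining L cells, each justified by listing all of its moves:
(0,8): L (sole option (0,4)(W) is W)
(1,8): L (sole option (1,4)(W) is W)
(2,4): L (options (0,4)(W), (2,0)(W) are all W)
(2,5): L (options (0,5)(W), (2,1)(W) are all W)
(2,6): L (options (0,6)(W), (2,2)(W) are all W)
(2,7): L (options (0,7)(W), (2,3)(W) are all W)
(3,4): L (options (1,4)(W), (0,4)(W), (3,0)(W) are all W)
(3,5): L (options (1,5)(W), (0,5)(W), (3,1)(W) are all W)
(3,6): L (options (1,6)(W), (0,6)(W), (3,2)(W) are all W)
(3,7): L (options (1,7)(W), (0,7)(W), (3,3)(W) are all W)
(6,0): L (options (4,0)(W), (3,0)(W), (2,0)(W) are all W)
(6,1): L (options (4,1)(W), (3,1)(W), (2,1)(W) are all W)
(6,2): L (options (4,2)(W), (3,2)(W), (2,2)(W) are all W)
(6,3): L (options (4,3)(W), (3,3)(W), (2,3)(W) are all W)
(6,8): L (options (4,8)(W), (3,8)(W), (2,8)(W), (6,4)(W) are all W)
(7,0): L (options (5,0)(W), (4,0)(W), (3,0)(W) are all W)
(7,1): L (options (5,1)(W), (4,1)(W), (3,1)(W) are all W)
(7,2): L (options (5,2)(W), (4,2)(W), (3,2)(W) are all W)
(7,3): L (options (5,3)(W), (4,3)(W), (3,3)(W) are all W)
(7,8): L (options (5,8)(W), (4,8)(W), (3,8)(W), (7,4)(W) are all W)
(8,4): L (options (6,4)(W), (5,4)(W), (4,4)(W), (8,0)(W) are all W)
(8,5): L (options (6,5)(W), (5,5)(W), (4,5)(W), (8,1)(W) are all W)
(8,6): L (options (6,6)(W), (5,6)(W), (4,6)(W), (8,2)(W) are all W)
(8,7): L (options (6,7)(W), (5,7)(W), (4,7)(W), (8,3)(W) are all W)
Every other cell has at least one move into one of the L cells above, so it is W.
L cells per row: a=0: 5, a=1: 5, a=2: 4, a=3: 4, a=4: 0, a=5: 0, a=6: 5, a=7: 5, a=8: 4; total 32.

32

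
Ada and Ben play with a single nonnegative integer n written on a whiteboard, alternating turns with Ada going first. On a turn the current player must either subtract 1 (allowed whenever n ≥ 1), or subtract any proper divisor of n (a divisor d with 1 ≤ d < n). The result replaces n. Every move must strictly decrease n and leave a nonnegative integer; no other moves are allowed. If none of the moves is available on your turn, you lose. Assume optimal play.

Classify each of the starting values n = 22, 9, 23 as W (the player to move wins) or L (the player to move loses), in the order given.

Label each position W (a win for the player to move) or L (a loss). A position with no legal move is L; any other position is W exactly when some move reaches an L, and L when every move reaches a W.
n=0: no move → L
n=1: →0(L), so W
n=2: →1(W) only, which is W, so L
n=3: →2(L), so W
n=4: →2(L), so W
n=5: →4(W) only, which is W, so L
n=6: →5(L), so W
n=7: →6(W) only, which is W, so L
n=8: →7(L), so W
n=9: →6(W), 8(W) — all W, so L
n=10: →5(L), so W
n=11: →10(W) only, which is W, so L
n=12: →9(L), so W
n=13: →12(W) only, which is W, so L
n=14: →7(L), so W
n=15: →10(W), 12(W), 14(W) — all W, so L
n=16: →15(L), so W
n=17: →16(W) only, which is W, so L
n=18: →9(L), so W
n=19: →18(W) only, which is W, so L
n=20: →15(L), so W
n=21: →14(W), 18(W), 20(W) — all W, so L
n=22: →11(L), so W
n=23: →22(W) only, which is W, so L

22: W, 9: L, 23: L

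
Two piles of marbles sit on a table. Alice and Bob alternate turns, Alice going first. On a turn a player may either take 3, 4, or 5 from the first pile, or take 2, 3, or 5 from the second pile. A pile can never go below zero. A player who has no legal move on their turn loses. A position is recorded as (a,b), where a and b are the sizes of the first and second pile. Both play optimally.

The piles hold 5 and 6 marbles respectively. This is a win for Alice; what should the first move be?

Move to (5,3).

Positions with no move are L. A position that does have a move is losing for the player to move precisely when every available move leads to a winning position for the opponent. Fill in the labels:
No move ever increases a pile, so every position that can arise here has a ≤ 5 and b ≤ 6; it is enough to label the cells with 0 ≤ a ≤ 5 and 0 ≤ b ≤ 6.
Every move lowers a or b (never raises either), so fill the grid row by row in increasing a, and left to right within a row: each cell's successors are then already labelled.
      b=0  b=1  b=2  b=3  b=4  b=5  b=6
a=0:    L    L    W    W    W    W    W
a=1:    L    L    W    W    W    W    W
a=2:    L    L    W    W    W    W    W
a=3:    W    W    L    L    W    W    W
a=4:    W    W    L    L    W    W    W
a=5:    W    W    L    L    W    W    W
Cells with no legal move (terminal, hence L): (0,0), (0,1), (1,0), (1,1), (2,0), (2,1).
The remaining L cells, each justified by listing all of its moves:
(3,2): only reaches (0,2)(W), (3,0)(W), all W → L
(3,3): only reaches (0,3)(W), (3,1)(W), (3,0)(W), all W → L
(4,2): only reaches (1,2)(W), (0,2)(W), (4,0)(W), all W → L
(4,3): only reaches (1,3)(W), (0,3)(W), (4,1)(W), (4,0)(W), all W → L
(5,2): only reaches (2,2)(W), (1,2)(W), (0,2)(W), (5,0)(W), all W → L
(5,3): only reaches (2,3)(W), (1,3)(W), (0,3)(W), (5,1)(W), (5,0)(W), all W → L
Every other cell has at least one move into one of the L cells above, so it is W.
From (5,6), the L positions reachable in one move are: (5,3).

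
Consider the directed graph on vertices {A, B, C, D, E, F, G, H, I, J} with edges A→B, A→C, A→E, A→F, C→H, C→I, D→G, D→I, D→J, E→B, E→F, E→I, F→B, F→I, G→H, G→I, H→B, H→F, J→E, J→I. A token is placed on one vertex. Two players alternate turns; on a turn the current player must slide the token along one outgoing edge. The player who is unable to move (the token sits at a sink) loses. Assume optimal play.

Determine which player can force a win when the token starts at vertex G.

Build the W/L table. Terminal = L. A non-terminal position is W if it has a move to some L; otherwise it is L.
Every edge goes from a vertex to one that appears earlier in the order I, B, F, E, H, C, J, G, D, A, so processing vertices in that order labels each vertex after all of its successors.
I: no outgoing edge → L
B: no outgoing edge → L
F: reaches L-position B → W
E: reaches L-position B → W
H: reaches L-position B → W
C: reaches L-position I → W
J: reaches L-position I → W
G: reaches L-position I → W
D: reaches L-position I → W
A: reaches L-position B → W
The starting position G is W: the player to move should move to I, handing over an L position.

The first player wins.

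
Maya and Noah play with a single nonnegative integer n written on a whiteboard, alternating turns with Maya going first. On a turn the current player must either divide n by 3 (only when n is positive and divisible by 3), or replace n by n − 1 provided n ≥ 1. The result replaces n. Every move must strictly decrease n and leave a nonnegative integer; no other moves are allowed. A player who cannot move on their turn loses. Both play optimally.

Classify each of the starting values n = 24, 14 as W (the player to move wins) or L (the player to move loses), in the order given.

Label each position W (a win for the player to move) or L (a loss). A position with no legal move is L; any other position is W exactly when some move reaches an L, and L when every move reaches a W.
n=0: no move → L
n=1: W (go to 0, an L position)
n=2: L (sole option 1(W) is W)
n=3: W (go to 2, an L position)
n=4: L (sole option 3(W) is W)
n=5: W (go to 4, an L position)
n=6: W (go to 2, an L position)
n=7: L (sole option 6(W) is W)
n=8: W (go to 7, an L position)
n=9: L (options 3(W), 8(W) are all W)
n=10: W (go to 9, an L position)
n=11: L (sole option 10(W) is W)
n=12: W (go to 4, an L position)
n=13: L (sole option 12(W) is W)
n=14: W (go to 13, an L position)
n=15: L (options 5(W), 14(W) are all W)
n=16: W (go to 15, an L position)
n=17: L (sole option 16(W) is W)
n=18: W (go to 17, an L position)
n=19: L (sole option 18(W) is W)
n=20: W (go to 19, an L position)
n=21: W (go to 7, an L position)
n=22: L (sole option 21(W) is W)
n=23: W (go to 22, an L position)
n=24: L (options 8(W), 23(W) are all W)

24: L, 14: W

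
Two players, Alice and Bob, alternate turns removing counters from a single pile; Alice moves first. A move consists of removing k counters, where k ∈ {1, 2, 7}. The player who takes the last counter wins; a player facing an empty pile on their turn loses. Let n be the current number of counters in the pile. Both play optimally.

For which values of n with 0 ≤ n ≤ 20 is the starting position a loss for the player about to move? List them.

0, 3, 6, 9, 12, 15, 18

Classify positions by backward induction: terminal positions (no move available) are L. From any other position, the mover wins iff some move reaches an L.
n=0: no move → L
n=1: →0(L), so W
n=2: →0(L), so W
n=3: →2(W), 1(W) — all W, so L
n=4: →3(L), so W
n=5: →3(L), so W
n=6: →5(W), 4(W) — all W, so L
n=7: →6(L), so W
n=8: →6(L), so W
n=9: →8(W), 7(W), 2(W) — all W, so L
n=10: →9(L), so W
n=11: →9(L), so W
n=12: →11(W), 10(W), 5(W) — all W, so L
n=13: →12(L), so W
n=14: →12(L), so W
n=15: →14(W), 13(W), 8(W) — all W, so L
n=16: →15(L), so W
n=17: →15(L), so W
n=18: →17(W), 16(W), 11(W) — all W, so L
n=19: →18(L), so W
n=20: →18(L), so W
The losing starting values of n are exactly the entries labelled L in this table (7 of them).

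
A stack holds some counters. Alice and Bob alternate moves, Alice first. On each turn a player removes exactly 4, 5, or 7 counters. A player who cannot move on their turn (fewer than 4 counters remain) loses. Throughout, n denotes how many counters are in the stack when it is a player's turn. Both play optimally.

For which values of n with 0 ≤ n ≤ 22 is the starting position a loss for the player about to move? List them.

0, 1, 2, 3, 11, 12, 13, 14, 22

Compute win/loss labels from the base case upward. A position with no move is L. Any other position is W if it can reach an L in one move, else L.
n=0: no move → L
n=1: no move → L
n=2: no move → L
n=3: no move → L
n=4: →0(L), so W
n=5: →1(L), so W
n=6: →2(L), so W
n=7: →3(L), so W
n=8: →3(L), so W
n=9: →2(L), so W
n=10: →3(L), so W
n=11: →7(W), 6(W), 4(W) — all W, so L
n=12: →8(W), 7(W), 5(W) — all W, so L
n=13: →9(W), 8(W), 6(W) — all W, so L
n=14: →10(W), 9(W), 7(W) — all W, so L
n=15: →11(L), so W
n=16: →12(L), so W
n=17: →13(L), so W
n=18: →14(L), so W
n=19: →14(L), so W
n=20: →13(L), so W
n=21: →14(L), so W
n=22: →18(W), 17(W), 15(W) — all W, so L
Reading off the rows marked L gives the requested list; there are 9 such values of n.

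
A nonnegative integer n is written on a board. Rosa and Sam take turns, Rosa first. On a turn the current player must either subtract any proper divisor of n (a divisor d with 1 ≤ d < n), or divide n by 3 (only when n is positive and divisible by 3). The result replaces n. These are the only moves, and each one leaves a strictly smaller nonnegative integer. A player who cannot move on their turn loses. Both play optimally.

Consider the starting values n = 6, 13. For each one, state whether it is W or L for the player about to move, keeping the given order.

Use the standard recursion: the mover loses at a terminal position; elsewhere, the mover wins exactly when some move hands the opponent an L position.
n=0: no move → L
n=1: no move → L
n=2: →1(L), so W
n=3: →1(L), so W
n=4: →2(W), 3(W) — all W, so L
n=5: →4(L), so W
n=6: →4(L), so W
n=7: →6(W) only, which is W, so L
n=8: →4(L), so W
n=9: →3(W), 6(W), 8(W) — all W, so L
n=10: →9(L), so W
n=11: →10(W) only, which is W, so L
n=12: →4(L), so W
n=13: →12(W) only, which is W, so L

6: W, 13: L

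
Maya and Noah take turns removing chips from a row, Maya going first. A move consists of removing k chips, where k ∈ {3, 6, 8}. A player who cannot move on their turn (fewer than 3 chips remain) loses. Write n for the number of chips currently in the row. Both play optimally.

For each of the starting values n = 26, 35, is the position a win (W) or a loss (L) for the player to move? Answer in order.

Work bottom-up. With no move the player to move loses. Otherwise the position is W if at least one move leads to an L position for the opponent, and L if every move leads to a W.
n=0: no move → L
n=1: no move → L
n=2: no move → L
n=3: reaches L-position 0 → W
n=4: reaches L-position 1 → W
n=5: reaches L-position 2 → W
n=6: reaches L-position 0 → W
n=7: reaches L-position 1 → W
n=8: reaches L-position 2 → W
n=9: reaches L-position 1 → W
n=10: reaches L-position 2 → W
n=11: only reaches 8(W), 5(W), 3(W), all W → L
n=12: only reaches 9(W), 6(W), 4(W), all W → L
n=13: only reaches 10(W), 7(W), 5(W), all W → L
n=14: reaches L-position 11 → W
n=15: reaches L-position 12 → W
n=16: reaches L-position 13 → W
n=17: reaches L-position 11 → W
n=18: reaches L-position 12 → W
n=19: reaches L-position 13 → W
n=20: reaches L-position 12 → W
n=21: reaches L-position 13 → W
n=22: only reaches 19(W), 16(W), 14(W), all W → L
n=23: only reaches 20(W), 17(W), 15(W), all W → L
n=24: only reaches 21(W), 18(W), 16(W), all W → L
n=25: reaches L-position 22 → W
n=26: reaches L-position 23 → W
n=27: reaches L-position 24 → W
n=28: reaches L-position 22 → W
n=29: reaches L-position 23 → W
n=30: reaches L-position 24 → W
n=31: reaches L-position 23 → W
n=32: reaches L-position 24 → W
n=33: only reaches 30(W), 27(W), 25(W), all W → L
n=34: only reaches 31(W), 28(W), 26(W), all W → L
n=35: only reaches 32(W), 29(W), 27(W), all W → L

26: W, 35: L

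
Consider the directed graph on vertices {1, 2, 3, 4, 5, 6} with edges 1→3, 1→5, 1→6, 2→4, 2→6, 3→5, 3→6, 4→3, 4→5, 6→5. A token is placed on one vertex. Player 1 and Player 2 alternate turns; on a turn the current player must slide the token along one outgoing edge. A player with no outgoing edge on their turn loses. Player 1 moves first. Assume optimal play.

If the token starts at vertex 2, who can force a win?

Player 2 wins.

Compute win/loss labels from the base case upward. A position with no move is L. Any other position is W if it can reach an L in one move, else L.
Every edge goes from a vertex to one that appears earlier in the order 5, 6, 3, 1, 4, 2, so processing vertices in that order labels each vertex after all of its successors.
5: no outgoing edge → L
6: W (go to 5, an L position)
3: W (go to 5, an L position)
1: W (go to 5, an L position)
4: W (go to 5, an L position)
2: L (options 4(W), 6(W) are all W)
The starting position 2 is L: whatever Player 1 does, the opponent receives a W position.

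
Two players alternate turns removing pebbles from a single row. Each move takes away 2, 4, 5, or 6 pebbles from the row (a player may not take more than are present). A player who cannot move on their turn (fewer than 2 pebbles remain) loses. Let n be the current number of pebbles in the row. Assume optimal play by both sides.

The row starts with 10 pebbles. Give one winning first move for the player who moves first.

Remove 2, leaving 8.

Build the W/L table. Terminal = L. A non-terminal position is W if it has a move to some L; otherwise it is L.
n=0: no move → L
n=1: no move → L
n=2: reaches L-position 0 → W
n=3: reaches L-position 1 → W
n=4: reaches L-position 0 → W
n=5: reaches L-position 1 → W
n=6: reaches L-position 1 → W
n=7: reaches L-position 1 → W
n=8: only reaches 6(W), 4(W), 3(W), 2(W), all W → L
n=9: only reaches 7(W), 5(W), 4(W), 3(W), all W → L
n=10: reaches L-position 8 → W
From 10, the L positions reachable in one move are: 8.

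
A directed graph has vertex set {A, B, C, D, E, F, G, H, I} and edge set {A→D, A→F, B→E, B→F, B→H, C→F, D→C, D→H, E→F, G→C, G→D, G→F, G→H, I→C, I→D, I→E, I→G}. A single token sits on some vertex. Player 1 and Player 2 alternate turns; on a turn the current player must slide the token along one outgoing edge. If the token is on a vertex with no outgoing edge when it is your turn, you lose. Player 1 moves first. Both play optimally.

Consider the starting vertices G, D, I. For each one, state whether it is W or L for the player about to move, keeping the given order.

G: W, D: W, I: L

Classify positions by backward induction: terminal positions (no move available) are L. From any other position, the mover wins iff some move reaches an L.
Every edge goes from a vertex to one that appears earlier in the order H, F, C, D, G, E, I, B, A, so processing vertices in that order labels each vertex after all of its successors.
H: no outgoing edge → L
F: no outgoing edge → L
C: →F(L), so W
D: →H(L), so W
G: →F(L), so W
E: →F(L), so W
I: →E(W), G(W), D(W), C(W) — all W, so L
B: →F(L), so W
A: →F(L), so W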